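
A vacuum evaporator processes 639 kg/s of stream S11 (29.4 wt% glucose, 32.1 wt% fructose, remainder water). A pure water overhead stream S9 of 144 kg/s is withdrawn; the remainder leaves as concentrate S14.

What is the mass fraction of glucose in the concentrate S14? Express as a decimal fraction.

0.380

glucose is not removed: 639×0.294 = 187.87 kg/s of glucose enters S14.
Concentrate = 639 − 144 = 495 kg/s.
Mass fraction = 187.87/495 = 0.380.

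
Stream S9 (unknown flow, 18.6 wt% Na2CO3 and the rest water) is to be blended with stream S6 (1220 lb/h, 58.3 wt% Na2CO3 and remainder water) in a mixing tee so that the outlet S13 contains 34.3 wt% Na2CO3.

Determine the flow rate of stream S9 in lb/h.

Let S9 be the unknown flow. Total out = 1220 + S9.
Na2CO3 balance: 711.26 + 0.186·S9 = 0.343·(1220 + S9)
(0.186 − 0.343)·S9 = 0.343×1220 − 711.26 = -292.8
S9 = -292.8 / -0.157 = 1865 lb/h

1865 lb/h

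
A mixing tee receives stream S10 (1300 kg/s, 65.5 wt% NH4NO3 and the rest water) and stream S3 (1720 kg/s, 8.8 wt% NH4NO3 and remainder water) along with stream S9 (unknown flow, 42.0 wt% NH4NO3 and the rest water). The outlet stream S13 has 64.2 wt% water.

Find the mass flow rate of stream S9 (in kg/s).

1263 kg/s

Let S9 be the unknown flow. Total out = 3020 + S9.
water balance: 2017.1 + 0.580·S9 = 0.642·(3020 + S9)
(0.580 − 0.642)·S9 = 0.642×3020 − 2017.1 = -78.3
S9 = -78.3 / -0.062 = 1262.9 kg/s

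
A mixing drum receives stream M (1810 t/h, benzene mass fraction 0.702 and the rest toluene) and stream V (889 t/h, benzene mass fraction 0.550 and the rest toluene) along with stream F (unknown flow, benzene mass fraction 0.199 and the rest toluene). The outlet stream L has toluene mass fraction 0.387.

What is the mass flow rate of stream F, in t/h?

Let F be the unknown flow. Total out = 2699 + F.
toluene balance: 939.43 + 0.801·F = 0.387·(2699 + F)
(0.801 − 0.387)·F = 0.387×2699 − 939.43 = 105.08
F = 105.08 / 0.414 = 253.82 t/h

253.8 t/h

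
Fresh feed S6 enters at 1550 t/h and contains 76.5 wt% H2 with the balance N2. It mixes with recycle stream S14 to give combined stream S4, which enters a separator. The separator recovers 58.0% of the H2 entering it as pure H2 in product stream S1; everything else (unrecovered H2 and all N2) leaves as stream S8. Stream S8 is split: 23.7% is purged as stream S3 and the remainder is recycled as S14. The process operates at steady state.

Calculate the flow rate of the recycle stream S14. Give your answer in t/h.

N2 enters only via S6 and leaves only via the purge: 1550×0.235 = 0.237×(N2 in S8), and the separator passes all N2, so N2 in S4 = N2 in S8 = 1536.9 t/h.
H2 in S4: m_A = 1550×0.765 + (1−0.237)·(1−0.580)·m_A, so m_A = 1185.8/0.6795 = 1744.9 t/h.
S8 = (1−0.580)×1744.9 + 1536.9 = 2269.8 t/h.
Recycle S14 = (1−0.237)×2269.8 = 1731.9 t/h.

1732 t/h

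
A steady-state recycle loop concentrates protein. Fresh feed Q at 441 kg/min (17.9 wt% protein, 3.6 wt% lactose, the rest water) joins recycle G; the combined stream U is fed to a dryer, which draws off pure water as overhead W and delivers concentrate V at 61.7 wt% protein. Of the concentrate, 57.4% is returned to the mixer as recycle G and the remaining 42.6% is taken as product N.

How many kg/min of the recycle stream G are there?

172.4 kg/min

Overall protein balance (none leaves overhead): protein in fresh feed = protein in product, i.e. 441×0.179 = (1−0.574)·V·0.617.
V = 78.939/(0.617×0.426) = 300.33 kg/min.
Recycle G = 0.574×300.33 = 172.39 kg/min.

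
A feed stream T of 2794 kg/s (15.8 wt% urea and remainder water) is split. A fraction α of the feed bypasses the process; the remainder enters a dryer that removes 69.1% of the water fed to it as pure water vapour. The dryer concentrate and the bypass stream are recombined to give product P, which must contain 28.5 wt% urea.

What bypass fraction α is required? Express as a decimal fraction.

0.234

All 2794×0.158 = 441.45 kg/s of urea reaches P, so P = 441.45/0.285 = 1549 kg/s and vapour = 1245 kg/s.
The evaporator receives (1−α)·2794 of feed at 0.842 water and removes 0.691 of that water:
0.691×0.842×(1−α)×2794 = 1245
(1−α) = 1245/1625.6 = 0.7659;  α = 0.2341.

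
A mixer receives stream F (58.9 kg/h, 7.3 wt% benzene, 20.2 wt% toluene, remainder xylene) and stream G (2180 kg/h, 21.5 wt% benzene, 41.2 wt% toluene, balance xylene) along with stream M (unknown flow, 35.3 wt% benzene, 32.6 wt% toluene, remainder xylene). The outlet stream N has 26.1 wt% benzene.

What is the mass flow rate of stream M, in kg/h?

Let M be the unknown flow. Total out = 2238.9 + M.
benzene balance: 473 + 0.353·M = 0.261·(2238.9 + M)
(0.353 − 0.261)·M = 0.261×2238.9 − 473 = 111.35
M = 111.35 / 0.092 = 1210.4 kg/h

1210 kg/h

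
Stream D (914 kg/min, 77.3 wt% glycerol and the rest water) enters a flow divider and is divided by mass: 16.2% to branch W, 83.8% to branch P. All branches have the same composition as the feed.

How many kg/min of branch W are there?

Branch W flow = 0.162×914 = 148.07 kg/min.

148.1 kg/min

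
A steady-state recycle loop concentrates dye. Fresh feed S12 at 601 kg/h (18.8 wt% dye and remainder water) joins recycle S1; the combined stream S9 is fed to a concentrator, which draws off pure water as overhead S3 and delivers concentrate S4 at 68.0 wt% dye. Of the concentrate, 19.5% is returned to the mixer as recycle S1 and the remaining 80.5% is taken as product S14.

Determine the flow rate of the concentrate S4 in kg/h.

206.4 kg/h

Overall dye balance (none leaves overhead): dye in fresh feed = dye in product, i.e. 601×0.188 = (1−0.195)·S4·0.680.
S4 = 112.99/(0.680×0.805) = 206.41 kg/h.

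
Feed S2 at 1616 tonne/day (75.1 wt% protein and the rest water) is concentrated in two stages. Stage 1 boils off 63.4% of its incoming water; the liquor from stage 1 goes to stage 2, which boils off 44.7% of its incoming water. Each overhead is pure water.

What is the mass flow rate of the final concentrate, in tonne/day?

water in feed = 1616×0.249 = 402.38 tonne/day.
After stage 1: water left = (1−0.634)×402.38 = 147.27; stream total = 1360.9 tonne/day.
After stage 2: water left = (1−0.447)×147.27 = 81.442; final concentrate = 1295.1 tonne/day.

1295 tonne/day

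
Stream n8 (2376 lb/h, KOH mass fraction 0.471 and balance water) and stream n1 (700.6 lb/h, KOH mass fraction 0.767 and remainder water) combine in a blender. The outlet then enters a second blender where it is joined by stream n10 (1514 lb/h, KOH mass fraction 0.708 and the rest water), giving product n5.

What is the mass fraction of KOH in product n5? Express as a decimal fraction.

Overall, product flow = 4590.6 lb/h.
KOH in = 2376×0.471 + 700.6×0.767 + 1514×0.708 = 2728.4 lb/h.
KOH fraction in n5 = 0.594.

0.594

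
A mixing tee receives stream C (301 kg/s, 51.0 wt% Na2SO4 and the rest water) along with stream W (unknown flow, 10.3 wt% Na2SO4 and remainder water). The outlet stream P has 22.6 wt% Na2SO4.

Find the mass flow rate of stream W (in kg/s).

695 kg/s

Let W be the unknown flow. Total out = 301 + W.
Na2SO4 balance: 153.51 + 0.103·W = 0.226·(301 + W)
(0.103 − 0.226)·W = 0.226×301 − 153.51 = -85.484
W = -85.484 / -0.123 = 694.99 kg/s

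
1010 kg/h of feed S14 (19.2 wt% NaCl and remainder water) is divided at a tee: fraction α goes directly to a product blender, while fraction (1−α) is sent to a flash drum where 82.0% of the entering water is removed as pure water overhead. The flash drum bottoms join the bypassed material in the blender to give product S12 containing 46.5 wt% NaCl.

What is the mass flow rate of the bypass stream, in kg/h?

All 1010×0.192 = 193.92 kg/h of NaCl reaches S12, so S12 = 193.92/0.465 = 417.03 kg/h and vapour = 592.97 kg/h.
The evaporator receives (1−α)·1010 of feed at 0.808 water and removes 0.820 of that water:
0.820×0.808×(1−α)×1010 = 592.97
(1−α) = 592.97/669.19 = 0.8861;  α = 0.1139.
Bypass flow = 0.1139×1010 = 115.04 kg/h.

115 kg/h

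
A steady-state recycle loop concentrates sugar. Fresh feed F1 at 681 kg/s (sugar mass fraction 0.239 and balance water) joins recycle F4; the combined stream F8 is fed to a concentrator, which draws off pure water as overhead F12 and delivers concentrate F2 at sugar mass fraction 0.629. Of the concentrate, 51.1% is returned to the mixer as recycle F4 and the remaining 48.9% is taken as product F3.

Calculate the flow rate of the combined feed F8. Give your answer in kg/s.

951.4 kg/s

Overall sugar balance (none leaves overhead): sugar in fresh feed = sugar in product, i.e. 681×0.239 = (1−0.511)·F2·0.629.
F2 = 162.76/(0.629×0.489) = 529.16 kg/s.
Recycle F4 = 0.511×529.16 = 270.4 kg/s.
Combined feed F8 = 681 + 270.4 = 951.4 kg/s.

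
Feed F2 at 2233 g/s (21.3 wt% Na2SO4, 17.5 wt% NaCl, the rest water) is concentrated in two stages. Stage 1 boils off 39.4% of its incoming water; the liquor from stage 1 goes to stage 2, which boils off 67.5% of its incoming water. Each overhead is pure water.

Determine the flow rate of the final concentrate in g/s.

1136 g/s

water in feed = 2233×0.612 = 1366.6 g/s.
After stage 1: water left = (1−0.394)×1366.6 = 828.16; stream total = 1694.6 g/s.
After stage 2: water left = (1−0.675)×828.16 = 269.15; final concentrate = 1135.6 g/s.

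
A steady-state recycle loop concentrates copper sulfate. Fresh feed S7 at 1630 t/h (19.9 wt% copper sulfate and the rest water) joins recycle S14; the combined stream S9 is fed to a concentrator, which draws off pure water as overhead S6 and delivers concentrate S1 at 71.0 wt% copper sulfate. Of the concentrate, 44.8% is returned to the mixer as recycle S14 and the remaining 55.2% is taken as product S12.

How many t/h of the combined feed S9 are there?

Overall copper sulfate balance (none leaves overhead): copper sulfate in fresh feed = copper sulfate in product, i.e. 1630×0.199 = (1−0.448)·S1·0.710.
S1 = 324.37/(0.710×0.552) = 827.64 t/h.
Recycle S14 = 0.448×827.64 = 370.78 t/h.
Combined feed S9 = 1630 + 370.78 = 2000.8 t/h.

2001 t/h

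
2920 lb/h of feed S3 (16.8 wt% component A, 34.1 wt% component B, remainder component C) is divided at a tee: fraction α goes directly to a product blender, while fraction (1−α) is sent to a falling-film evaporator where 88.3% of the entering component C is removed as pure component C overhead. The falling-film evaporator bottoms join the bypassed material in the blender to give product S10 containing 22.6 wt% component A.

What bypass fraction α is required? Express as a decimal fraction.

All 2920×0.168 = 490.56 lb/h of component A reaches S10, so S10 = 490.56/0.226 = 2170.6 lb/h and vapour = 749.38 lb/h.
The evaporator receives (1−α)·2920 of feed at 0.491 component C and removes 0.883 of that component C:
0.883×0.491×(1−α)×2920 = 749.38
(1−α) = 749.38/1266 = 0.5919;  α = 0.4081.

0.408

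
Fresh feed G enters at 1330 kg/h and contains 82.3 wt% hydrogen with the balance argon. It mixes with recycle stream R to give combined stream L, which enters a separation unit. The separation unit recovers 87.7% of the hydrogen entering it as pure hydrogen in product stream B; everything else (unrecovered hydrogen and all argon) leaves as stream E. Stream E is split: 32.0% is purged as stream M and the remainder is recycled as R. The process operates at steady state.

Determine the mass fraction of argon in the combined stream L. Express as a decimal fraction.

0.3811

argon enters only via G and leaves only via the purge: 1330×0.177 = 0.320×(argon in E), and the separation unit passes all argon, so argon in L = argon in E = 735.66 kg/h.
hydrogen in L: m_A = 1330×0.823 + (1−0.320)·(1−0.877)·m_A, so m_A = 1094.6/0.9164 = 1194.5 kg/h.
L = 1194.5 + 735.66 = 1930.2 kg/h.
argon fraction in L = 735.66/1930.2 = 0.3811.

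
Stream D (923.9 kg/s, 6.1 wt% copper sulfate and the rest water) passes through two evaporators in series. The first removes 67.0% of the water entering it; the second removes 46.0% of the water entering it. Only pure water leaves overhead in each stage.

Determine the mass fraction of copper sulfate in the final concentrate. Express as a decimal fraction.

0.267

water in feed = 923.9×0.939 = 867.54 kg/s.
After stage 1: water left = (1−0.670)×867.54 = 286.29; stream total = 342.65 kg/s.
After stage 2: water left = (1−0.460)×286.29 = 154.6; final concentrate = 210.95 kg/s.
copper sulfate fraction = 56.358/210.95 = 0.267.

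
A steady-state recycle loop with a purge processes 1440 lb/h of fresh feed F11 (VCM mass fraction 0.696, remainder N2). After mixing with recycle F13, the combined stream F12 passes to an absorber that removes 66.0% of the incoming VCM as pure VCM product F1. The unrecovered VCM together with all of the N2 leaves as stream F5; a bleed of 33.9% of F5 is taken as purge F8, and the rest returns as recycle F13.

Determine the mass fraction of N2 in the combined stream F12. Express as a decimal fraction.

0.500

N2 enters only via F11 and leaves only via the purge: 1440×0.304 = 0.339×(N2 in F5), and the absorber passes all N2, so N2 in F12 = N2 in F5 = 1291.3 lb/h.
VCM in F12: m_A = 1440×0.696 + (1−0.339)·(1−0.660)·m_A, so m_A = 1002.2/0.7753 = 1292.8 lb/h.
F12 = 1292.8 + 1291.3 = 2584.1 lb/h.
N2 fraction in F12 = 1291.3/2584.1 = 0.500.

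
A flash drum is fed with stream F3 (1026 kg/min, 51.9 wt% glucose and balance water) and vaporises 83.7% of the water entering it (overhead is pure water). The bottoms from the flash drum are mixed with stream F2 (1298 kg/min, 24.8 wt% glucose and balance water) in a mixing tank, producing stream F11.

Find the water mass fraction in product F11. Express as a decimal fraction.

0.553

Vapour removed = 0.837×0.481×1026 = 413.06 kg/min; concentrate = 612.94 kg/min.
water reaching the mixer = 80.441 (from concentrate) + 1298×0.752 = 1056.5 kg/min.
Product flow = 612.94 + 1298 = 1910.9 kg/min; water fraction = 0.553.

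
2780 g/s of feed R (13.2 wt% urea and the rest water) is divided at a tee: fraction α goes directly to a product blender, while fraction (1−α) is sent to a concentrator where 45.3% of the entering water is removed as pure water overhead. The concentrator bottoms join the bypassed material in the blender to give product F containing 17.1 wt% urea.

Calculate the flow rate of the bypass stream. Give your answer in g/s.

All 2780×0.132 = 366.96 g/s of urea reaches F, so F = 366.96/0.171 = 2146 g/s and vapour = 634.04 g/s.
The evaporator receives (1−α)·2780 of feed at 0.868 water and removes 0.453 of that water:
0.453×0.868×(1−α)×2780 = 634.04
(1−α) = 634.04/1093.1 = 0.5800;  α = 0.4200.
Bypass flow = 0.4200×2780 = 1167.5 g/s.

1168 g/s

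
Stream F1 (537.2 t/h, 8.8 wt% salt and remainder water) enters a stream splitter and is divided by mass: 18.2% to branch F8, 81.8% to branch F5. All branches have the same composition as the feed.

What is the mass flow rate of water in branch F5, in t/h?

Branch F5 total = 0.818×537.2 = 439.43 t/h.
water in F5 = 0.912×439.43 = 400.76 t/h.

400.8 t/h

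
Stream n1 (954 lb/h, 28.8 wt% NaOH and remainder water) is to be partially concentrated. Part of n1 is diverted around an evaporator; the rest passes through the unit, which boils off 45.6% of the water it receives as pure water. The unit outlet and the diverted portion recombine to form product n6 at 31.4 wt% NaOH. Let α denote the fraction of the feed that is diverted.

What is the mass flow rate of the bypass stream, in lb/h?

710.7 lb/h

All 954×0.288 = 274.75 lb/h of NaOH reaches n6, so n6 = 274.75/0.314 = 875.01 lb/h and vapour = 78.994 lb/h.
The evaporator receives (1−α)·954 of feed at 0.712 water and removes 0.456 of that water:
0.456×0.712×(1−α)×954 = 78.994
(1−α) = 78.994/309.74 = 0.2550;  α = 0.7450.
Bypass flow = 0.7450×954 = 710.7 lb/h.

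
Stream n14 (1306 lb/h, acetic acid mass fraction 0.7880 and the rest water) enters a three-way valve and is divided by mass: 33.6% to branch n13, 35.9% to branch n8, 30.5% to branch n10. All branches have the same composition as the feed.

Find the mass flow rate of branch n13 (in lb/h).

438.8 lb/h

Branch n13 flow = 0.336×1306 = 438.82 lb/h.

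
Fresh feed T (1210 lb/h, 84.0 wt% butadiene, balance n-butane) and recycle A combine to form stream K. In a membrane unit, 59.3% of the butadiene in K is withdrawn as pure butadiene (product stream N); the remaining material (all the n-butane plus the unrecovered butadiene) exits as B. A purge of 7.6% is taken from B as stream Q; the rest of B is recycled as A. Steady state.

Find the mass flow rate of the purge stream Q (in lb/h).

n-butane enters only via T and leaves only via the purge: 1210×0.160 = 0.076×(n-butane in B), and the membrane unit passes all n-butane, so n-butane in K = n-butane in B = 2547.4 lb/h.
butadiene in K: m_A = 1210×0.840 + (1−0.076)·(1−0.593)·m_A, so m_A = 1016.4/0.6239 = 1629 lb/h.
B = (1−0.593)×1629 + 2547.4 = 3210.4 lb/h.
Purge Q = 0.076×3210.4 = 243.99 lb/h.

244 lb/h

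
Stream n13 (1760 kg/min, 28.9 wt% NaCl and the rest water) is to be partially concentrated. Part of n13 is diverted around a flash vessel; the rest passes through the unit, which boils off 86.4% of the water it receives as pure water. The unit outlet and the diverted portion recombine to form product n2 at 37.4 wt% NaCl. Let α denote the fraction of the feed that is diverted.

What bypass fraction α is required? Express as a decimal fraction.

All 1760×0.289 = 508.64 kg/min of NaCl reaches n2, so n2 = 508.64/0.374 = 1360 kg/min and vapour = 400 kg/min.
The evaporator receives (1−α)·1760 of feed at 0.711 water and removes 0.864 of that water:
0.864×0.711×(1−α)×1760 = 400
(1−α) = 400/1081.2 = 0.3700;  α = 0.6300.

0.630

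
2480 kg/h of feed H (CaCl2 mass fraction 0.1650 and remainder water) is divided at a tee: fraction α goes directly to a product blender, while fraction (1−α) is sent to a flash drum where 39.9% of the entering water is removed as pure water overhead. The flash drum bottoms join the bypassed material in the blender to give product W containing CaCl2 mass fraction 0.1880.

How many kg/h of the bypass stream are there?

All 2480×0.165 = 409.2 kg/h of CaCl2 reaches W, so W = 409.2/0.188 = 2176.6 kg/h and vapour = 303.4 kg/h.
The evaporator receives (1−α)·2480 of feed at 0.835 water and removes 0.399 of that water:
0.399×0.835×(1−α)×2480 = 303.4
(1−α) = 303.4/826.25 = 0.3672;  α = 0.6328.
Bypass flow = 0.6328×2480 = 1569.3 kg/h.

1569 kg/h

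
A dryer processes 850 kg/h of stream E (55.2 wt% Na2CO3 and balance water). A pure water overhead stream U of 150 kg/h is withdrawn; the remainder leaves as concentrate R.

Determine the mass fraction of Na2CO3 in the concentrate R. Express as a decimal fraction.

Na2CO3 is not removed: 850×0.552 = 469.2 kg/h of Na2CO3 enters R.
Concentrate = 850 − 150 = 700 kg/h.
Mass fraction = 469.2/700 = 0.670.

0.670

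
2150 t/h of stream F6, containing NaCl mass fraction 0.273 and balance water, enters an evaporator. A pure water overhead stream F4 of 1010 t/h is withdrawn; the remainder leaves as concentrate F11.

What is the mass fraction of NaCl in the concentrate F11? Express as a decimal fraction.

0.515

NaCl is not removed: 2150×0.273 = 586.95 t/h of NaCl enters F11.
Concentrate = 2150 − 1010 = 1140 t/h.
Mass fraction = 586.95/1140 = 0.515.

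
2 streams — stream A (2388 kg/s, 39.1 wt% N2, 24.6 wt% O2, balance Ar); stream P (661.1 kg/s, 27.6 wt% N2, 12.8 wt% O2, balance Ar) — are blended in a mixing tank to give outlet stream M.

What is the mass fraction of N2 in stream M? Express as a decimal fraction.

0.366

Total flow out = 2388 + 661.1 = 3049.1 kg/s.
N2 in = 2388×0.391 + 661.1×0.276 = 1116.2 kg/s.
N2 mass fraction in M = 1116.2/3049.1 = 0.366.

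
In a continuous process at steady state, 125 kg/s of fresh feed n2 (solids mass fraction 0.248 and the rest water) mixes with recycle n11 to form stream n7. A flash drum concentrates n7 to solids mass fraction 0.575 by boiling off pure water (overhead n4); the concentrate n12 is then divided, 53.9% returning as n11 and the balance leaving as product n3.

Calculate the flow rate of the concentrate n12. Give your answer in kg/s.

Overall solids balance (none leaves overhead): solids in fresh feed = solids in product, i.e. 125×0.248 = (1−0.539)·n12·0.575.
n12 = 31/(0.575×0.461) = 116.95 kg/s.

116.9 kg/s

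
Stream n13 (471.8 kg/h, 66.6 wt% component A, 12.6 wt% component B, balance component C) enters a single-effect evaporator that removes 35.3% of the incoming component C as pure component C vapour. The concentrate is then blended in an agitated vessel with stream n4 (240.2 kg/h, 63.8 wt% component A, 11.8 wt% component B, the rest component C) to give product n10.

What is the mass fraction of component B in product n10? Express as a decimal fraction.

0.1296

Vapour removed = 0.353×0.208×471.8 = 34.641 kg/h; concentrate = 437.16 kg/h.
component B reaching the mixer = 59.447 (from concentrate) + 240.2×0.118 = 87.79 kg/h.
Product flow = 437.16 + 240.2 = 677.36 kg/h; component B fraction = 0.1296.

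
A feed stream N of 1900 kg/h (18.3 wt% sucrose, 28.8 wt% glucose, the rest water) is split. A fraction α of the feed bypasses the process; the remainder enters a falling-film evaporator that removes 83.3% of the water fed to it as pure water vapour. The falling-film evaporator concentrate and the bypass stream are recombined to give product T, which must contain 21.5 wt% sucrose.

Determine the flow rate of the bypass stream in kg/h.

All 1900×0.183 = 347.7 kg/h of sucrose reaches T, so T = 347.7/0.215 = 1617.2 kg/h and vapour = 282.79 kg/h.
The evaporator receives (1−α)·1900 of feed at 0.529 water and removes 0.833 of that water:
0.833×0.529×(1−α)×1900 = 282.79
(1−α) = 282.79/837.25 = 0.3378;  α = 0.6622.
Bypass flow = 0.6622×1900 = 1258.3 kg/h.

1258 kg/h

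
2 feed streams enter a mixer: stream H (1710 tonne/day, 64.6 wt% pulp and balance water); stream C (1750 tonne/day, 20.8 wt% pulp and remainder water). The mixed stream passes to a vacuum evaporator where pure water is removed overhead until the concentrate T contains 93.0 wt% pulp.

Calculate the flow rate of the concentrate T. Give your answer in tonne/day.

1579 tonne/day

pulp entering = 1710×0.646 + 1750×0.208 = 1468.7 tonne/day.
All pulp reports to T, so T = 1468.7/0.930 = 1579.2 tonne/day.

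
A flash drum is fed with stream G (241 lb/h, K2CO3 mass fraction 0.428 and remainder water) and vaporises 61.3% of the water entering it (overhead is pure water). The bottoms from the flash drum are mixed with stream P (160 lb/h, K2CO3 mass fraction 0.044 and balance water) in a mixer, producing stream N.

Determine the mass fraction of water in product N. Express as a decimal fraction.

0.652

Vapour removed = 0.613×0.572×241 = 84.503 lb/h; concentrate = 156.5 lb/h.
water reaching the mixer = 53.349 (from concentrate) + 160×0.956 = 206.31 lb/h.
Product flow = 156.5 + 160 = 316.5 lb/h; water fraction = 0.652.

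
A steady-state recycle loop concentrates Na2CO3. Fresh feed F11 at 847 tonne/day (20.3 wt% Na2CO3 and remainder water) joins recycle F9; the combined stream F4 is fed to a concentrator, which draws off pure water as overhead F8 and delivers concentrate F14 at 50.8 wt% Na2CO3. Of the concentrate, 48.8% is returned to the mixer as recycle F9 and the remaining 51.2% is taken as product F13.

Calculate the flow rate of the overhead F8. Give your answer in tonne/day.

Overall Na2CO3 balance (none leaves overhead): Na2CO3 in fresh feed = Na2CO3 in product, i.e. 847×0.203 = (1−0.488)·F14·0.508.
F14 = 171.94/(0.508×0.512) = 661.07 tonne/day.
Recycle F9 = 0.488×661.07 = 322.6 tonne/day.
Combined feed F4 = 847 + 322.6 = 1169.6 tonne/day.
Overhead F8 = F4 − F14 = 1169.6 − 661.07 = 508.53 tonne/day.

508.5 tonne/day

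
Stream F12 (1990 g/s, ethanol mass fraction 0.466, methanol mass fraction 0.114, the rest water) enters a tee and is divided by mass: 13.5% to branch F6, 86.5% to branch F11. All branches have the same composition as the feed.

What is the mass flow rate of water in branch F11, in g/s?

723 g/s

Branch F11 total = 0.865×1990 = 1721.3 g/s.
water in F11 = 0.420×1721.3 = 722.97 g/s.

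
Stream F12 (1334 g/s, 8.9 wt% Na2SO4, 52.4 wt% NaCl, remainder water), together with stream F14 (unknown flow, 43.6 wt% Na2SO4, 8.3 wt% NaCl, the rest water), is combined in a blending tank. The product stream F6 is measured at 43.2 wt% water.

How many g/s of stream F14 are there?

1225 g/s

Let F14 be the unknown flow. Total out = 1334 + F14.
water balance: 516.26 + 0.481·F14 = 0.432·(1334 + F14)
(0.481 − 0.432)·F14 = 0.432×1334 − 516.26 = 60.03
F14 = 60.03 / 0.049 = 1225.1 g/s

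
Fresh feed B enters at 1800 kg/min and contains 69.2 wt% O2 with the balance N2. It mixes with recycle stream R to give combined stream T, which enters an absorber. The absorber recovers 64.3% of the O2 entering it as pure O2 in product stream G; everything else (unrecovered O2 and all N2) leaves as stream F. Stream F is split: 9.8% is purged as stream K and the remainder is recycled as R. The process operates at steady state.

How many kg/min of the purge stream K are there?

618.7 kg/min

N2 enters only via B and leaves only via the purge: 1800×0.308 = 0.098×(N2 in F), and the absorber passes all N2, so N2 in T = N2 in F = 5657.1 kg/min.
O2 in T: m_A = 1800×0.692 + (1−0.098)·(1−0.643)·m_A, so m_A = 1245.6/0.6780 = 1837.2 kg/min.
F = (1−0.643)×1837.2 + 5657.1 = 6313 kg/min.
Purge K = 0.098×6313 = 618.68 kg/min.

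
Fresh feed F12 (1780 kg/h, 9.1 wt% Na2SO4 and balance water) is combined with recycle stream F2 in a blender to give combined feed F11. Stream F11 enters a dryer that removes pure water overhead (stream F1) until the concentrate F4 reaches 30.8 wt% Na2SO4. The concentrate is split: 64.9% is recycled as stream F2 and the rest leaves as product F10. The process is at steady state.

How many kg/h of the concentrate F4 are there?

Overall Na2SO4 balance (none leaves overhead): Na2SO4 in fresh feed = Na2SO4 in product, i.e. 1780×0.091 = (1−0.649)·F4·0.308.
F4 = 161.98/(0.308×0.351) = 1498.3 kg/h.

1498 kg/h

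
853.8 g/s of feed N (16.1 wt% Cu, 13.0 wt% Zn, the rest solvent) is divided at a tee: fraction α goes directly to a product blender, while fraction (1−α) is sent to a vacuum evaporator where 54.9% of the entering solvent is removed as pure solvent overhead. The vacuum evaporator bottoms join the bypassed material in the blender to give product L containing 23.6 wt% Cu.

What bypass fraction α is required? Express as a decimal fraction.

All 853.8×0.161 = 137.46 g/s of Cu reaches L, so L = 137.46/0.236 = 582.47 g/s and vapour = 271.33 g/s.
The evaporator receives (1−α)·853.8 of feed at 0.709 solvent and removes 0.549 of that solvent:
0.549×0.709×(1−α)×853.8 = 271.33
(1−α) = 271.33/332.33 = 0.8165;  α = 0.1835.

0.184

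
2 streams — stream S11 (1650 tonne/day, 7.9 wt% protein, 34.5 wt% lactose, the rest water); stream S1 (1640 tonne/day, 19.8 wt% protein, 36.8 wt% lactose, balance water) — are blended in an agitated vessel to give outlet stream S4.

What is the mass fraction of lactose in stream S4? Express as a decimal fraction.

Total flow out = 1650 + 1640 = 3290 tonne/day.
lactose in = 1650×0.345 + 1640×0.368 = 1172.8 tonne/day.
lactose mass fraction in S4 = 1172.8/3290 = 0.356.

0.356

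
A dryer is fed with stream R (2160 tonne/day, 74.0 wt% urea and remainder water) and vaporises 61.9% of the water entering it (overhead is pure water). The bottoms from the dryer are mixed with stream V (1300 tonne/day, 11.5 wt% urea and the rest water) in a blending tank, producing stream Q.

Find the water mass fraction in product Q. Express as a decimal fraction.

0.4384

Vapour removed = 0.619×0.260×2160 = 347.63 tonne/day; concentrate = 1812.4 tonne/day.
water reaching the mixer = 213.97 (from concentrate) + 1300×0.885 = 1364.5 tonne/day.
Product flow = 1812.4 + 1300 = 3112.4 tonne/day; water fraction = 0.4384.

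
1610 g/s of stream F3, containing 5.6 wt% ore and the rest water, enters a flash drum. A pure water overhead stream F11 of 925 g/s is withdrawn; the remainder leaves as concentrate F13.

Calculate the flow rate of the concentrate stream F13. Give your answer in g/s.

685 g/s

Concentrate = 1610 − 925 = 685 g/s.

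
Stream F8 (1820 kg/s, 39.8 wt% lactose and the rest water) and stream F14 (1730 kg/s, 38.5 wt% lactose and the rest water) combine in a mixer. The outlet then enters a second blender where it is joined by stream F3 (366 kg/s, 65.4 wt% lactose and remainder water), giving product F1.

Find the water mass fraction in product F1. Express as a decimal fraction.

Overall, product flow = 3916 kg/s.
water in = 1820×0.602 + 1730×0.615 + 366×0.346 = 2286.2 kg/s.
water fraction in F1 = 0.5838.

0.5838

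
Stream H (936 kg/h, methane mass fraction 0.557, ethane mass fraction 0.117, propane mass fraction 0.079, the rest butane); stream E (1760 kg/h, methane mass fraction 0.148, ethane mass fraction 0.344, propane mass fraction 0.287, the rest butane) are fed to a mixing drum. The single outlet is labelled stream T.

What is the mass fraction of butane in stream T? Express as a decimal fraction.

0.230

Total flow out = 936 + 1760 = 2696 kg/h.
butane in = 936×0.247 + 1760×0.221 = 620.15 kg/h.
butane mass fraction in T = 620.15/2696 = 0.230.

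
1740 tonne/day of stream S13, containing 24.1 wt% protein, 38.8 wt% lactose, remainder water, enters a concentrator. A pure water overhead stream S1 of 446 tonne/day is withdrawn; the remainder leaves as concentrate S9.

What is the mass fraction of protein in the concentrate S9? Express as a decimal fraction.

0.324

protein is not removed: 1740×0.241 = 419.34 tonne/day of protein enters S9.
Concentrate = 1740 − 446 = 1294 tonne/day.
Mass fraction = 419.34/1294 = 0.324.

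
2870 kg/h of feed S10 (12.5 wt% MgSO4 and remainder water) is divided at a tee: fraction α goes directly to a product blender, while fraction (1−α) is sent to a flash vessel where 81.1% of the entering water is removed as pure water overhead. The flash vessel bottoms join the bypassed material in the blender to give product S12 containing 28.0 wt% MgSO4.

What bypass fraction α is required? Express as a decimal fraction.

All 2870×0.125 = 358.75 kg/h of MgSO4 reaches S12, so S12 = 358.75/0.280 = 1281.2 kg/h and vapour = 1588.8 kg/h.
The evaporator receives (1−α)·2870 of feed at 0.875 water and removes 0.811 of that water:
0.811×0.875×(1−α)×2870 = 1588.8
(1−α) = 1588.8/2036.6 = 0.7801;  α = 0.2199.

0.220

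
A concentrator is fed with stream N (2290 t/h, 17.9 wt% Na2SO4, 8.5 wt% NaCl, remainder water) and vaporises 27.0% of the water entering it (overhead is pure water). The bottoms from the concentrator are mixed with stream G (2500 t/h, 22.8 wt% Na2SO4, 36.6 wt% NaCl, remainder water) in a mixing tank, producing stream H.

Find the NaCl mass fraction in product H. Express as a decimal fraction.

0.256

Vapour removed = 0.270×0.736×2290 = 455.07 t/h; concentrate = 1834.9 t/h.
NaCl reaching the mixer = 194.65 (from concentrate) + 2500×0.366 = 1109.7 t/h.
Product flow = 1834.9 + 2500 = 4334.9 t/h; NaCl fraction = 0.256.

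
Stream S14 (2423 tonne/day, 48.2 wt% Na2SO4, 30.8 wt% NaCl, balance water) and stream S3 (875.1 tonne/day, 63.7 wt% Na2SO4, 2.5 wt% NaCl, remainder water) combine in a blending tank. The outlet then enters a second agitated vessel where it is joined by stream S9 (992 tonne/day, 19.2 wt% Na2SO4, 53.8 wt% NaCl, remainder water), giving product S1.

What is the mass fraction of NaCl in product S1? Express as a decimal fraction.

Overall, product flow = 4290.1 tonne/day.
NaCl in = 2423×0.308 + 875.1×0.025 + 992×0.538 = 1301.9 tonne/day.
NaCl fraction in S1 = 0.303.

0.303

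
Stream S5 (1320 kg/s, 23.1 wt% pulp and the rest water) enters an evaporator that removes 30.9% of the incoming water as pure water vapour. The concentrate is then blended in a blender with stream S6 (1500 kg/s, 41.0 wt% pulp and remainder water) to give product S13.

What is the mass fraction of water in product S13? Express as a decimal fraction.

0.6330

Vapour removed = 0.309×0.769×1320 = 313.66 kg/s; concentrate = 1006.3 kg/s.
water reaching the mixer = 701.42 (from concentrate) + 1500×0.590 = 1586.4 kg/s.
Product flow = 1006.3 + 1500 = 2506.3 kg/s; water fraction = 0.6330.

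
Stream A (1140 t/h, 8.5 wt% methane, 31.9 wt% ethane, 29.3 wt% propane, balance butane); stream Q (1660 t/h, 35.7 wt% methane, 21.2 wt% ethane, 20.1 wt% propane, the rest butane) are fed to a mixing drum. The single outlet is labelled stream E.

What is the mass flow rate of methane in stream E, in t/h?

methane out = methane in = 1140×0.085 + 1660×0.357 = 689.52 t/h.

689.5 t/h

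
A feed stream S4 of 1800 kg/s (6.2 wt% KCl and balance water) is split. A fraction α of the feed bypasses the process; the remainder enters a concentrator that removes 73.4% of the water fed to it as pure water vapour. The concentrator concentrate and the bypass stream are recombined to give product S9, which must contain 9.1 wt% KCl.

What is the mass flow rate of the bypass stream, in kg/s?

966.8 kg/s

All 1800×0.062 = 111.6 kg/s of KCl reaches S9, so S9 = 111.6/0.091 = 1226.4 kg/s and vapour = 573.63 kg/s.
The evaporator receives (1−α)·1800 of feed at 0.938 water and removes 0.734 of that water:
0.734×0.938×(1−α)×1800 = 573.63
(1−α) = 573.63/1239.3 = 0.4629;  α = 0.5371.
Bypass flow = 0.5371×1800 = 966.84 kg/s.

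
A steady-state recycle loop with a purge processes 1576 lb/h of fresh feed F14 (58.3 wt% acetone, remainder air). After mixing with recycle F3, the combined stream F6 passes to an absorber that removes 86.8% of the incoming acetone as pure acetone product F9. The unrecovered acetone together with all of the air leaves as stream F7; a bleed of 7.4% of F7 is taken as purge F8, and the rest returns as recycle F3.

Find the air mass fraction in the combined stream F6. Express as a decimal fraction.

air enters only via F14 and leaves only via the purge: 1576×0.417 = 0.074×(air in F7), and the absorber passes all air, so air in F6 = air in F7 = 8881 lb/h.
acetone in F6: m_A = 1576×0.583 + (1−0.074)·(1−0.868)·m_A, so m_A = 918.81/0.8778 = 1046.8 lb/h.
F6 = 1046.8 + 8881 = 9927.7 lb/h.
air fraction in F6 = 8881/9927.7 = 0.895.

0.895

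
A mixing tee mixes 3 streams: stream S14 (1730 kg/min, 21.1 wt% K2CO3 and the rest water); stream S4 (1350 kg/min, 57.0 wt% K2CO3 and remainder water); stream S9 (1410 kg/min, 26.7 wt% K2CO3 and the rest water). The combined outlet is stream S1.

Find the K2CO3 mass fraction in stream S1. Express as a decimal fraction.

0.3365

Total flow out = 1730 + 1350 + 1410 = 4490 kg/min.
K2CO3 in = 1730×0.211 + 1350×0.570 + 1410×0.267 = 1511 kg/min.
K2CO3 mass fraction in S1 = 1511/4490 = 0.3365.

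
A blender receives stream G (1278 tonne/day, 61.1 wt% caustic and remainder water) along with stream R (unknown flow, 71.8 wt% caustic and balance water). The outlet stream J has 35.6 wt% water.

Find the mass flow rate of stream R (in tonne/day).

569.9 tonne/day

Let R be the unknown flow. Total out = 1278 + R.
water balance: 497.14 + 0.282·R = 0.356·(1278 + R)
(0.282 − 0.356)·R = 0.356×1278 − 497.14 = -42.174
R = -42.174 / -0.074 = 569.92 tonne/day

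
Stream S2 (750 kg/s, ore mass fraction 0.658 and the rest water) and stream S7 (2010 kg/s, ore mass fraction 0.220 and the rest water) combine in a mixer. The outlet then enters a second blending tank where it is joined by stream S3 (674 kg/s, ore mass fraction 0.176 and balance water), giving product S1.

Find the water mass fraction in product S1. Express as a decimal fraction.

Overall, product flow = 3434 kg/s.
water in = 750×0.342 + 2010×0.780 + 674×0.824 = 2379.7 kg/s.
water fraction in S1 = 0.693.

0.693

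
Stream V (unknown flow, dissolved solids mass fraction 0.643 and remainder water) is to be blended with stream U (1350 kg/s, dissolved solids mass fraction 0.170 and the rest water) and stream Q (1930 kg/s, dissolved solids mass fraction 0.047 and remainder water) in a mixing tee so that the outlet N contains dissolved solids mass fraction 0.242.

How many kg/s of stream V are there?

Let V be the unknown flow. Total out = 3280 + V.
dissolved solids balance: 320.21 + 0.643·V = 0.242·(3280 + V)
(0.643 − 0.242)·V = 0.242×3280 − 320.21 = 473.55
V = 473.55 / 0.401 = 1180.9 kg/s

1181 kg/s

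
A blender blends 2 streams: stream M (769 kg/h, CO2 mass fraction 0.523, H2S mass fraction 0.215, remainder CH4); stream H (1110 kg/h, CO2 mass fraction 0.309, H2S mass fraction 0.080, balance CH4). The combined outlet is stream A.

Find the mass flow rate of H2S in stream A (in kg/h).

H2S out = H2S in = 769×0.215 + 1110×0.080 = 254.13 kg/h.

254.1 kg/h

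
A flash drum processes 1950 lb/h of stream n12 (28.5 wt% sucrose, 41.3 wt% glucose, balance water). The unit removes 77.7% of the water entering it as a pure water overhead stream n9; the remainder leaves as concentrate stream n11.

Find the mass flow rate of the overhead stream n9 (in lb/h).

water entering = 1950×0.302 = 588.9 lb/h; overhead removed = 0.777×588.9 = 457.58 lb/h.

457.6 lb/h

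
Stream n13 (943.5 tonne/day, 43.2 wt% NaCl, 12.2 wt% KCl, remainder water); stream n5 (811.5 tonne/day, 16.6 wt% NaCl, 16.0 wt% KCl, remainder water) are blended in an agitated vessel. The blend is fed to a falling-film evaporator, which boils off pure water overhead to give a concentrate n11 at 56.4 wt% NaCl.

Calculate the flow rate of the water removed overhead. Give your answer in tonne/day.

NaCl entering = 943.5×0.432 + 811.5×0.166 = 542.3 tonne/day.
All NaCl reports to n11, so n11 = 542.3/0.564 = 961.53 tonne/day.
Total feed = 1755 tonne/day; overhead = 1755 − 961.53 = 793.47 tonne/day.

793.5 tonne/day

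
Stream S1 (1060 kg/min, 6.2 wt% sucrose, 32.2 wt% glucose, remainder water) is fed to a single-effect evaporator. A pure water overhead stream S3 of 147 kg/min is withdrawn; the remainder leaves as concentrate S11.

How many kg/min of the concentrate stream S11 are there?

913 kg/min

Concentrate = 1060 − 147 = 913 kg/min.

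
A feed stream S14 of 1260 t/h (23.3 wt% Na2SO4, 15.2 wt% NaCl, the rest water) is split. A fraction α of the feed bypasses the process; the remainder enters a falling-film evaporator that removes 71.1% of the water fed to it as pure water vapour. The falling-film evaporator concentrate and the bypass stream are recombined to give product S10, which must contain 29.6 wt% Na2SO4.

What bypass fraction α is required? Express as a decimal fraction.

0.513

All 1260×0.233 = 293.58 t/h of Na2SO4 reaches S10, so S10 = 293.58/0.296 = 991.82 t/h and vapour = 268.18 t/h.
The evaporator receives (1−α)·1260 of feed at 0.615 water and removes 0.711 of that water:
0.711×0.615×(1−α)×1260 = 268.18
(1−α) = 268.18/550.95 = 0.4867;  α = 0.5133.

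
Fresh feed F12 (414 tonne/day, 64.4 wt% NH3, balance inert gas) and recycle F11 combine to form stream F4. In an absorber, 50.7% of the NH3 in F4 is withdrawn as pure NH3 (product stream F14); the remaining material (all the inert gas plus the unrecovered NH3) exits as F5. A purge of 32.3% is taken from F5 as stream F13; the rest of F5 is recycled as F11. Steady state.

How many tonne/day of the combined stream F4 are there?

856.5 tonne/day

inert gas enters only via F12 and leaves only via the purge: 414×0.356 = 0.323×(inert gas in F5), and the absorber passes all inert gas, so inert gas in F4 = inert gas in F5 = 456.3 tonne/day.
NH3 in F4: m_A = 414×0.644 + (1−0.323)·(1−0.507)·m_A, so m_A = 266.62/0.6662 = 400.18 tonne/day.
F4 = 400.18 + 456.3 = 856.48 tonne/day.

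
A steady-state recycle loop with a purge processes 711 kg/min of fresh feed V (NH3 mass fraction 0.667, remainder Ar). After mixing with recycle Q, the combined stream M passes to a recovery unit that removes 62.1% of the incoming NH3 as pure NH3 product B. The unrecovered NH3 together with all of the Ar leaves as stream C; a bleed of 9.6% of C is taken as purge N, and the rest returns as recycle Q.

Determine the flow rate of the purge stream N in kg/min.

263 kg/min

Ar enters only via V and leaves only via the purge: 711×0.333 = 0.096×(Ar in C), and the recovery unit passes all Ar, so Ar in M = Ar in C = 2466.3 kg/min.
NH3 in M: m_A = 711×0.667 + (1−0.096)·(1−0.621)·m_A, so m_A = 474.24/0.6574 = 721.4 kg/min.
C = (1−0.621)×721.4 + 2466.3 = 2739.7 kg/min.
Purge N = 0.096×2739.7 = 263.01 kg/min.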